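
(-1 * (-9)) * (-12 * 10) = -1080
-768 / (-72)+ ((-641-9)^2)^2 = 535518750032 / 3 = 178506250010.67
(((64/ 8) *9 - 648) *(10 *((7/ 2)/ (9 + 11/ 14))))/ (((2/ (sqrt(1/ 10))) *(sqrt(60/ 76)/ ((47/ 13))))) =-221088 *sqrt(114)/ 1781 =-1325.42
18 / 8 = 9 / 4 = 2.25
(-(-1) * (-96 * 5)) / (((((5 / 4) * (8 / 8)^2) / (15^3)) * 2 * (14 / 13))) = -4212000 / 7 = -601714.29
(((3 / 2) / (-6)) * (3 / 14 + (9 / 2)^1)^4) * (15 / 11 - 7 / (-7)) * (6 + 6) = -8409258 / 2401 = -3502.40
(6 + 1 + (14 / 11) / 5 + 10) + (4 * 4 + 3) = 1994 / 55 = 36.25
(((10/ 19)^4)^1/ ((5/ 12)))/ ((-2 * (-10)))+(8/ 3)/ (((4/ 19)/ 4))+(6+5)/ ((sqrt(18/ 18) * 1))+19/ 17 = 417349042/ 6646371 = 62.79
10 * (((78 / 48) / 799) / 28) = 65 / 89488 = 0.00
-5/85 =-0.06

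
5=5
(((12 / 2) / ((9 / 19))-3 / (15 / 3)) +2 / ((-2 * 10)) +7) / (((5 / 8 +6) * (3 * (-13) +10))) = -2276 / 23055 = -0.10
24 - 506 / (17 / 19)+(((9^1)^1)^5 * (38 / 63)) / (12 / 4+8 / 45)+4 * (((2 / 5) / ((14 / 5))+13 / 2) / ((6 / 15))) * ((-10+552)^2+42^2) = 334250797184 / 17017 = 19642169.43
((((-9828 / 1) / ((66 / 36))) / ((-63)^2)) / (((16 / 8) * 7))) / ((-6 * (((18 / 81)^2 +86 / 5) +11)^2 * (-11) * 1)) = -1421550 / 776085235849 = -0.00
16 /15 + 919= 13801 /15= 920.07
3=3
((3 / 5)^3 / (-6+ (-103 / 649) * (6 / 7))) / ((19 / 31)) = -1267497 / 22068500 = -0.06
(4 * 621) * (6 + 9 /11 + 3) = 268272 /11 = 24388.36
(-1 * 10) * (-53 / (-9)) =-58.89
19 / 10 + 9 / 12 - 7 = -87 / 20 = -4.35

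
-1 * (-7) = 7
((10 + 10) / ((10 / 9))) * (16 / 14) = 144 / 7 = 20.57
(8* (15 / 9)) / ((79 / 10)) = 400 / 237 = 1.69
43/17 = 2.53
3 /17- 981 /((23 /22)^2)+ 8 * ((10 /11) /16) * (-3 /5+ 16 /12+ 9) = -264999695 /296769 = -892.95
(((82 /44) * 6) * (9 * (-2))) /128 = -1107 /704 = -1.57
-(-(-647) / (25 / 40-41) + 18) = -638 / 323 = -1.98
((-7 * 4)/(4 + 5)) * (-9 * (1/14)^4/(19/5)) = 5/26068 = 0.00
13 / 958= 0.01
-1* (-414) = 414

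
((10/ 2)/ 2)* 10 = 25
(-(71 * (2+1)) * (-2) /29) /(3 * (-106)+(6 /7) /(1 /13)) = -497 /10382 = -0.05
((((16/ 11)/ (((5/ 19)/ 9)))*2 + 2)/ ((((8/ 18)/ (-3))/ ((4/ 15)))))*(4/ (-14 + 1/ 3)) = 602856/ 11275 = 53.47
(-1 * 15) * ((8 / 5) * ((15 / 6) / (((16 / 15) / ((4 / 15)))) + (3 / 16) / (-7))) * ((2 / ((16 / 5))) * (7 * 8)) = -1005 / 2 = -502.50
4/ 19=0.21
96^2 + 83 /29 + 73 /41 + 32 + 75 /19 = 209115623 /22591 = 9256.59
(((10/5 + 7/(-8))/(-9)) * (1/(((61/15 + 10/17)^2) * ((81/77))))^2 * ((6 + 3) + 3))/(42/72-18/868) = -26864383488250/5234955636488157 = -0.01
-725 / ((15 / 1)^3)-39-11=-6779 / 135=-50.21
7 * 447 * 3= 9387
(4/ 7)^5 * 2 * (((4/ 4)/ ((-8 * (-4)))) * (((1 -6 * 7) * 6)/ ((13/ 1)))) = -15744/ 218491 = -0.07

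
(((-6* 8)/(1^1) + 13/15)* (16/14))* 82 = -4417.07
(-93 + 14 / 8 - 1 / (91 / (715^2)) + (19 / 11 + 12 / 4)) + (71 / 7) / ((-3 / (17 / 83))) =-437533409 / 76692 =-5705.07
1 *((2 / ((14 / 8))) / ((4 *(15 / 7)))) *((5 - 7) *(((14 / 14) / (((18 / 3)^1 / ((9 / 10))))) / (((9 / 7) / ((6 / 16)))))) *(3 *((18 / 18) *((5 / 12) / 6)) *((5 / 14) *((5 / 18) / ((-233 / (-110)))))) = -275 / 2415744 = -0.00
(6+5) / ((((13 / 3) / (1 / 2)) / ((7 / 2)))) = 231 / 52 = 4.44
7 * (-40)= -280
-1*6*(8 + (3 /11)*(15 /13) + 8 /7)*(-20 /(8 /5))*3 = 2130075 /1001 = 2127.95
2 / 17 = 0.12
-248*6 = -1488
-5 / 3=-1.67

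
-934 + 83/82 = -76505/82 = -932.99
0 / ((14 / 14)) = 0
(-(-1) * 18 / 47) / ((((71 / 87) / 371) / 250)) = 43526.07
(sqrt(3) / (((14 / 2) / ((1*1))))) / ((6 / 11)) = 11*sqrt(3) / 42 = 0.45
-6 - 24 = -30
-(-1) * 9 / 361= 0.02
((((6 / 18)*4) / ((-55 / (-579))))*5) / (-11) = -772 / 121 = -6.38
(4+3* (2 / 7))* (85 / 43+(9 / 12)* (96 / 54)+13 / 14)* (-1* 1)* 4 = -520540 / 6321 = -82.35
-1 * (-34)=34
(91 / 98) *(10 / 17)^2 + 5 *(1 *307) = 3105955 / 2023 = 1535.32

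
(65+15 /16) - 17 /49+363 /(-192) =199763 /3136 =63.70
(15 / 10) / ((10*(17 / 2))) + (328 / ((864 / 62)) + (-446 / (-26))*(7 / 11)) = 11312789 / 328185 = 34.47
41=41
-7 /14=-1 /2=-0.50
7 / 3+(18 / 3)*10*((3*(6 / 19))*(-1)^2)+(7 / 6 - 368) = -11691 / 38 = -307.66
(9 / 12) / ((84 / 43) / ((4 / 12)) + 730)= 129 / 126568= 0.00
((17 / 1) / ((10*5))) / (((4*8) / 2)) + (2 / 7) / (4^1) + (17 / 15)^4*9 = 18825479 / 1260000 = 14.94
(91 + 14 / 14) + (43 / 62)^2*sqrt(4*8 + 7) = 1849*sqrt(39) / 3844 + 92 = 95.00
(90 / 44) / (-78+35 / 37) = -1665 / 62722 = -0.03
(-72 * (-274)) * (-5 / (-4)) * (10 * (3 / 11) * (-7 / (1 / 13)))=-67321800 / 11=-6120163.64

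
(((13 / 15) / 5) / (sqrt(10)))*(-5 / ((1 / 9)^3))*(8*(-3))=37908*sqrt(10) / 25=4795.02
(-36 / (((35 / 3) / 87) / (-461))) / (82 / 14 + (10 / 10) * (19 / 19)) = 360963 / 20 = 18048.15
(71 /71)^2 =1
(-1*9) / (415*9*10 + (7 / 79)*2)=-711 / 2950664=-0.00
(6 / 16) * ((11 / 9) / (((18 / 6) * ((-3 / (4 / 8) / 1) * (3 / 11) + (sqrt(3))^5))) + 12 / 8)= 1331 * sqrt(3) / 232632 + 262195 / 465264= 0.57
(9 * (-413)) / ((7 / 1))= -531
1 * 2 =2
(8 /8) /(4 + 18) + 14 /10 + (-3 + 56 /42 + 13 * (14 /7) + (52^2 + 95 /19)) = 902477 /330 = 2734.78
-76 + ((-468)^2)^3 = 10506912570445748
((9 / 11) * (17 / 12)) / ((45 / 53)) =1.37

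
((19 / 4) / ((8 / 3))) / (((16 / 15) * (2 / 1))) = 855 / 1024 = 0.83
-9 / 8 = -1.12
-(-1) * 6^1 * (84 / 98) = 36 / 7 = 5.14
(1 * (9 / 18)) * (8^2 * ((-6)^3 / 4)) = -1728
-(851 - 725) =-126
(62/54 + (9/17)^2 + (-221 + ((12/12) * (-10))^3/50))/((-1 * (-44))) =-1869377/343332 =-5.44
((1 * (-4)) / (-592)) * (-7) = -7 / 148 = -0.05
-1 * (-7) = 7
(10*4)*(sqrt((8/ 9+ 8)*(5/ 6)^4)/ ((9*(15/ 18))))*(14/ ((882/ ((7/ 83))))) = 400*sqrt(5)/ 60507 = 0.01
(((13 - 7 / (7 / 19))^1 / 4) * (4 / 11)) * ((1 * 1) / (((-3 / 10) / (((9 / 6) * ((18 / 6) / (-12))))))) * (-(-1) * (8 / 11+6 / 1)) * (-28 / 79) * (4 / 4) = 15540 / 9559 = 1.63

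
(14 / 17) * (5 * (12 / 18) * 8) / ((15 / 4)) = 896 / 153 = 5.86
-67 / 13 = -5.15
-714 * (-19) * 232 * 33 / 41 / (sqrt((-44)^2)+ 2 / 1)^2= 25965324 / 21689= 1197.17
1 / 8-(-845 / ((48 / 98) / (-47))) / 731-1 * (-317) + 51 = 2256175 / 8772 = 257.20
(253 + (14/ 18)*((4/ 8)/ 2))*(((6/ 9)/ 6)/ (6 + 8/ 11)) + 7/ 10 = 585241/ 119880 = 4.88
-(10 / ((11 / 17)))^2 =-28900 / 121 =-238.84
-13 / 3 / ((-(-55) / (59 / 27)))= -767 / 4455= -0.17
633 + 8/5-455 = 898/5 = 179.60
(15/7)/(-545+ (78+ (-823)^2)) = 15/4738034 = 0.00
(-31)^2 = 961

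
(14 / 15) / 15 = 14 / 225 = 0.06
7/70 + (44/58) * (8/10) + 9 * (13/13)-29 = -1119/58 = -19.29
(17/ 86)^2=289/ 7396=0.04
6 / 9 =2 / 3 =0.67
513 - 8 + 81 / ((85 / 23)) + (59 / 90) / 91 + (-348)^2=16934673667 / 139230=121630.92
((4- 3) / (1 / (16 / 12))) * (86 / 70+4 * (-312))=-174548 / 105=-1662.36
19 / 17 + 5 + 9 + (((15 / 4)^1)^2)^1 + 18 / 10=42133 / 1360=30.98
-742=-742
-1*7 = -7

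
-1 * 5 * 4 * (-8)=160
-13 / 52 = -1 / 4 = -0.25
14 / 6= 7 / 3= 2.33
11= 11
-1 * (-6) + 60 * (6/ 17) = 462/ 17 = 27.18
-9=-9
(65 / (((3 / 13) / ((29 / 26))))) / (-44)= -1885 / 264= -7.14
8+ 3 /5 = 43 /5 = 8.60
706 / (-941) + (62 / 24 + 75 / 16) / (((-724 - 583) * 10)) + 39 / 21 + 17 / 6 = 16280307137 / 4132420320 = 3.94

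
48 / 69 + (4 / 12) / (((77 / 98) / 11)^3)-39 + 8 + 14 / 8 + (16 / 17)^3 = 1202688167 / 1355988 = 886.95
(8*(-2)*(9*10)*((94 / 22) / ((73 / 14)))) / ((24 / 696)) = -27478080 / 803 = -34219.28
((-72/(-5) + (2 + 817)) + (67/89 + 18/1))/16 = 47401/890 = 53.26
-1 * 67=-67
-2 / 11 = -0.18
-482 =-482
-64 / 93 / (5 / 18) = -384 / 155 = -2.48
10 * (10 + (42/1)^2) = 17740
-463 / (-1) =463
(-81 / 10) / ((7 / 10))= -81 / 7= -11.57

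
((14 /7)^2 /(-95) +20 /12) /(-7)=-463 /1995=-0.23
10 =10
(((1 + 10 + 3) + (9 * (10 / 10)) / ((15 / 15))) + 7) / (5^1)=6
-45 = -45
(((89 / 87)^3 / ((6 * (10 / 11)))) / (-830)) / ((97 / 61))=-473034199 / 3180964591800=-0.00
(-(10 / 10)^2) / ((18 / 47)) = -47 / 18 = -2.61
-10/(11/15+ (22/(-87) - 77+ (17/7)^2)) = 213150/1505299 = 0.14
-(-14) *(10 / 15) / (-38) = -14 / 57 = -0.25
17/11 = 1.55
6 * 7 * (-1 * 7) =-294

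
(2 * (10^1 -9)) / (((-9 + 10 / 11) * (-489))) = 22 / 43521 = 0.00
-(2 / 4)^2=-1 / 4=-0.25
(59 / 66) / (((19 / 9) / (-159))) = -28143 / 418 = -67.33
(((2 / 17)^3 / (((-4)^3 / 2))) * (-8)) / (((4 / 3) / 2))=3 / 4913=0.00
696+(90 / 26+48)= 9717 / 13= 747.46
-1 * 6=-6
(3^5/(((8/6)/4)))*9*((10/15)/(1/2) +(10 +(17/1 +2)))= 199017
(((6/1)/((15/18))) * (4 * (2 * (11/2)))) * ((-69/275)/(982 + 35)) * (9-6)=-3312/14125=-0.23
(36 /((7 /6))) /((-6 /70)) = -360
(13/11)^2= 169/121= 1.40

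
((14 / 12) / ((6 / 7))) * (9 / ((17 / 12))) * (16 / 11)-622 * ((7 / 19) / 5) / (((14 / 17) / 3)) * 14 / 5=-40406898 / 88825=-454.90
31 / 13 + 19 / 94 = 3161 / 1222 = 2.59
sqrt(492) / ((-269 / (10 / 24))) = -5 * sqrt(123) / 1614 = -0.03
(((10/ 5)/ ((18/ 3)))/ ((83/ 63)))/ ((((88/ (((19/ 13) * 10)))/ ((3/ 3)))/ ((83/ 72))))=665/ 13728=0.05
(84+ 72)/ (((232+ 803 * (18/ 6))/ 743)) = 115908/ 2641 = 43.89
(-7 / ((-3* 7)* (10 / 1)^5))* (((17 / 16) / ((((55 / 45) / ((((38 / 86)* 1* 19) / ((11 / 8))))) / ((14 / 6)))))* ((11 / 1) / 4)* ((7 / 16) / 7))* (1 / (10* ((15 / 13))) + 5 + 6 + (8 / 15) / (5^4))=2976929823 / 37840000000000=0.00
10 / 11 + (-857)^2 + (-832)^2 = 15693413 / 11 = 1426673.91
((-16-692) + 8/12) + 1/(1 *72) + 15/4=-50657/72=-703.57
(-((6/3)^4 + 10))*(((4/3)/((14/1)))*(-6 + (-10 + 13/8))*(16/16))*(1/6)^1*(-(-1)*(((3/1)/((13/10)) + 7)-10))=-115/28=-4.11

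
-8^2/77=-64/77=-0.83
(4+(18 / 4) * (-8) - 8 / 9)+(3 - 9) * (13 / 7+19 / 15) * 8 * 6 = -293752 / 315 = -932.55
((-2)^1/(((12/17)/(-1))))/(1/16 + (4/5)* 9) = 680/1743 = 0.39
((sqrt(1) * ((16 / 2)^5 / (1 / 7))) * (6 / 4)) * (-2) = -688128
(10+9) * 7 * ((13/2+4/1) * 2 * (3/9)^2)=931/3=310.33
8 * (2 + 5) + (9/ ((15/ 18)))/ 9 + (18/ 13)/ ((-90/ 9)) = 3709/ 65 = 57.06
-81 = -81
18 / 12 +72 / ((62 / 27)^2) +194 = 401995 / 1922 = 209.15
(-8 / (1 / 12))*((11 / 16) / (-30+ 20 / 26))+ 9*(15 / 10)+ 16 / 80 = 1516 / 95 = 15.96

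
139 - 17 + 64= 186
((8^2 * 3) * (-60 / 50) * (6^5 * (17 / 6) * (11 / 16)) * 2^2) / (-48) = 1454112 / 5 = 290822.40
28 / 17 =1.65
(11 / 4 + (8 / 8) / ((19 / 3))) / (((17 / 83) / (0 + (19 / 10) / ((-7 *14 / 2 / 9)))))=-9711 / 1960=-4.95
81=81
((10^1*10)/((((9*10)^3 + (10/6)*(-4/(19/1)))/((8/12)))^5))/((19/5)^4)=95/309706901639320283295225741305992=0.00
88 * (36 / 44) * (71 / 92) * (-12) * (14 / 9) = -23856 / 23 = -1037.22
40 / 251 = 0.16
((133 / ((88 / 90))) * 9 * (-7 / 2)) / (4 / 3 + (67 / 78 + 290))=-4901715 / 334268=-14.66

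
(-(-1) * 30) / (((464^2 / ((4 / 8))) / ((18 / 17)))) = 135 / 1830016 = 0.00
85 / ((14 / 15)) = 1275 / 14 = 91.07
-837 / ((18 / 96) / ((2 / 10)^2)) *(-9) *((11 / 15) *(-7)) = -1031184 / 125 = -8249.47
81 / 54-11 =-19 / 2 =-9.50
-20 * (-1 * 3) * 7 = 420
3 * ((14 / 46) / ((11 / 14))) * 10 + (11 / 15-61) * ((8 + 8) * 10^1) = -7309964 / 759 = -9631.05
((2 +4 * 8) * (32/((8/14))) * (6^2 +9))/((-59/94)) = -8053920/59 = -136507.12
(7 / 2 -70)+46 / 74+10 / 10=-4801 / 74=-64.88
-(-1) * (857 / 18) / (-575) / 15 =-857 / 155250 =-0.01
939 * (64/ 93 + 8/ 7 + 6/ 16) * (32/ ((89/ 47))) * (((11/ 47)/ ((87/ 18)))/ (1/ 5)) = 4746795240/ 560077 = 8475.25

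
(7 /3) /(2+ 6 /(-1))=-7 /12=-0.58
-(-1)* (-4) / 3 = -1.33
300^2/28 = 22500/7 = 3214.29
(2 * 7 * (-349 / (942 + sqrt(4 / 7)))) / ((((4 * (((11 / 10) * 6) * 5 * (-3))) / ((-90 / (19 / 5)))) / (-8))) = 2.48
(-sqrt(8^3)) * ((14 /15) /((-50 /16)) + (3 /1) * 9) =-160208 * sqrt(2) /375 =-604.18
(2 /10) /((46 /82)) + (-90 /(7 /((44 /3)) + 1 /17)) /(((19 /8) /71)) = -4397030021 /876185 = -5018.38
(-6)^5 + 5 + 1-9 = -7779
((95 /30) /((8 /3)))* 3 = 57 /16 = 3.56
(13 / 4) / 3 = 13 / 12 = 1.08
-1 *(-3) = 3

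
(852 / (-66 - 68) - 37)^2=8439025 / 4489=1879.93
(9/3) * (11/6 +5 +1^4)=47/2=23.50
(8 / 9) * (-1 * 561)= -1496 / 3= -498.67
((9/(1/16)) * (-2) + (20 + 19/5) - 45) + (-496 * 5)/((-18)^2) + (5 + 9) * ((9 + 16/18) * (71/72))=-292139/1620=-180.33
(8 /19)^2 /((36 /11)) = 176 /3249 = 0.05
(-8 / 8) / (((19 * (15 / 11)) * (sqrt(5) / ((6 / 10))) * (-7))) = 11 * sqrt(5) / 16625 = 0.00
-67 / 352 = -0.19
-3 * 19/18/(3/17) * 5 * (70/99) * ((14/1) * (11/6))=-395675/243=-1628.29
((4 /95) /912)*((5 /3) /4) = 1 /51984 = 0.00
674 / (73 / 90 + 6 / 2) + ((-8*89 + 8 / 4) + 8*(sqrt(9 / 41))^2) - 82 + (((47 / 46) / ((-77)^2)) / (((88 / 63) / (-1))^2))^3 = -690783795455837955798097969551 / 1126169122631380905526034432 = -613.39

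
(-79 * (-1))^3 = 493039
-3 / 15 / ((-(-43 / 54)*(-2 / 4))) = 108 / 215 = 0.50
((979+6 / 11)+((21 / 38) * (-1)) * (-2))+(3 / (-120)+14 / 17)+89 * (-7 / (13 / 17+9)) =10824539601 / 11795960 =917.65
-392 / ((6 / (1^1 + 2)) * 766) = -98 / 383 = -0.26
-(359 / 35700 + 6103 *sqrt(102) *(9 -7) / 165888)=-0.75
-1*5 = -5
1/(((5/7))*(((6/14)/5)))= 49/3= 16.33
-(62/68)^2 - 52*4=-208.83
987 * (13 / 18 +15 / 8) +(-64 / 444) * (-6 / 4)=2276543 / 888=2563.67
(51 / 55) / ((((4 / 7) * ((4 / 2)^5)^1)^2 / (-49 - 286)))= -167433 / 180224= -0.93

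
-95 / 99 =-0.96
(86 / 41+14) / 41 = 660 / 1681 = 0.39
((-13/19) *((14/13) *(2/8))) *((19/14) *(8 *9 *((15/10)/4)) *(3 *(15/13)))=-1215/52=-23.37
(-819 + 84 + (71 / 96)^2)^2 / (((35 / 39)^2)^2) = 1308538120648347121 / 1573519360000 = 831599.63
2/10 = 1/5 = 0.20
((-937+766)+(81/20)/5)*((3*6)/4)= -153171/200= -765.86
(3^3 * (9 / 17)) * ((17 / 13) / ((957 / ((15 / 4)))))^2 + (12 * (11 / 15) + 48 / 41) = 562451776111 / 56408157520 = 9.97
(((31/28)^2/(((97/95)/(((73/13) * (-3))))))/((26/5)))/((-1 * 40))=19993605/205633792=0.10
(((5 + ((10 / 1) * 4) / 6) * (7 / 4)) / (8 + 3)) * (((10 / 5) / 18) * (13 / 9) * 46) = 73255 / 5346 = 13.70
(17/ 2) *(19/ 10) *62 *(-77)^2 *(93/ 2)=5521138161/ 20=276056908.05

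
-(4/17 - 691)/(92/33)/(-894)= -129173/466072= -0.28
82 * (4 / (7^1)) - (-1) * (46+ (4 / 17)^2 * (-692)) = 110346 / 2023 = 54.55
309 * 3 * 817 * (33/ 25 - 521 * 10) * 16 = -1577936270448/ 25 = -63117450817.92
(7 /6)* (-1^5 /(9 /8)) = -28 /27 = -1.04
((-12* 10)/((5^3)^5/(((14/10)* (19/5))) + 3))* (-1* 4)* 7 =0.00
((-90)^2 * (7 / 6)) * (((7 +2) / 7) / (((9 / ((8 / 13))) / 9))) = 97200 / 13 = 7476.92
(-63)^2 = 3969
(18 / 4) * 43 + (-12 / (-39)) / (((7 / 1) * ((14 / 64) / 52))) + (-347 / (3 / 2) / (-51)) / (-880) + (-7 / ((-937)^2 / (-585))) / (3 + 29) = 2362600172584117 / 11584555123680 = 203.94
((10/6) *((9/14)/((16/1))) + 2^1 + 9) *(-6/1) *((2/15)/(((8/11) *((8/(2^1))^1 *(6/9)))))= -81807/17920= -4.57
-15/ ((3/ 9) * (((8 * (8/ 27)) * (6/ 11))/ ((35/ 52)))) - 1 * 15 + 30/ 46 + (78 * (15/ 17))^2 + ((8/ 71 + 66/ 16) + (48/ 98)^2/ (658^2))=3839453140042022454971/ 816359209992714752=4703.14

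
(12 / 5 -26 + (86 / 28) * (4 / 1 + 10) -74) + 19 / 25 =-1346 / 25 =-53.84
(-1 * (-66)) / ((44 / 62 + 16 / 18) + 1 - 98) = -18414 / 26617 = -0.69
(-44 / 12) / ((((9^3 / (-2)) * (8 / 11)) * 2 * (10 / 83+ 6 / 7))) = 70301 / 9937728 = 0.01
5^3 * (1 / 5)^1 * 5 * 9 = 1125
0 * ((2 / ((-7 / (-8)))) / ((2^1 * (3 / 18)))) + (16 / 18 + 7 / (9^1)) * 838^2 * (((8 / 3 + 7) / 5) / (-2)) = -10182538 / 9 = -1131393.11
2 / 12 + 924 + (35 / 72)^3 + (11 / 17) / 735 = 1436869037351 / 1554577920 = 924.28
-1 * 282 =-282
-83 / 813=-0.10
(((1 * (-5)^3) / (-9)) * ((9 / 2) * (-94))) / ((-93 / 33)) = 64625 / 31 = 2084.68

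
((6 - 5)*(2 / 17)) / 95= 2 / 1615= 0.00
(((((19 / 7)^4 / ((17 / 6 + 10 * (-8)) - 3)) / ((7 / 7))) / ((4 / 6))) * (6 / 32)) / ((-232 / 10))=17593335 / 2143459136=0.01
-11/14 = -0.79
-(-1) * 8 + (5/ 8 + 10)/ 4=341/ 32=10.66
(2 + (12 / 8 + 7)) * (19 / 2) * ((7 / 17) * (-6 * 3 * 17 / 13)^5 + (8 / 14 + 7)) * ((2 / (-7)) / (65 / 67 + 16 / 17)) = 502055542235056389 / 11316268054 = 44365822.71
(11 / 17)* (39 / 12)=143 / 68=2.10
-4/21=-0.19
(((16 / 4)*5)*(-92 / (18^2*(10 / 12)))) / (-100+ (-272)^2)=-46 / 498717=-0.00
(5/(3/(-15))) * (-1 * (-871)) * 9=-195975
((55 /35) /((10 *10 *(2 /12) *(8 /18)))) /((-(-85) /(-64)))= -2376 /14875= -0.16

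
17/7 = 2.43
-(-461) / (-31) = -461 / 31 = -14.87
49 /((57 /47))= 40.40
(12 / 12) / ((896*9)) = 1 / 8064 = 0.00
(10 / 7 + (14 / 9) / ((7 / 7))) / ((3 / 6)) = 376 / 63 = 5.97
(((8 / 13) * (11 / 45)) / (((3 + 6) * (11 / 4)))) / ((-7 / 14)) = -64 / 5265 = -0.01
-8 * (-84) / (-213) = -224 / 71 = -3.15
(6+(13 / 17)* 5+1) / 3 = 184 / 51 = 3.61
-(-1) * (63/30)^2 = 441/100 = 4.41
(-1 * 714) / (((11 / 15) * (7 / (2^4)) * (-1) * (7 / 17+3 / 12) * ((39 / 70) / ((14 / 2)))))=18126080 / 429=42251.93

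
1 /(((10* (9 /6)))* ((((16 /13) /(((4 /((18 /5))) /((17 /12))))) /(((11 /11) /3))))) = 13 /918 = 0.01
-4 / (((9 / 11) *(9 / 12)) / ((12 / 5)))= -704 / 45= -15.64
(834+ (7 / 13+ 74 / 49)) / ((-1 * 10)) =-532563 / 6370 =-83.60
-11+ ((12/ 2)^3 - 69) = 136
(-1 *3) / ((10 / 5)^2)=-3 / 4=-0.75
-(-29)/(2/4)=58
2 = 2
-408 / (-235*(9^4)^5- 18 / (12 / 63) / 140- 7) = 16320 / 114282055315135130729707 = 0.00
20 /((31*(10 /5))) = 0.32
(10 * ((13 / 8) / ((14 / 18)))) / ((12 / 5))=975 / 112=8.71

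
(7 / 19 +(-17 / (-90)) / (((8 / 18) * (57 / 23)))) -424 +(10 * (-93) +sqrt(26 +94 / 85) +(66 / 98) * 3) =-150982841 / 111720 +48 * sqrt(85) / 85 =-1346.23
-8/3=-2.67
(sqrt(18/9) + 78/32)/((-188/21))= -819/3008 - 21 * sqrt(2)/188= -0.43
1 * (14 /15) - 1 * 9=-121 /15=-8.07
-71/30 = -2.37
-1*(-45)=45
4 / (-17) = -4 / 17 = -0.24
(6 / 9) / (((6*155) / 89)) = 0.06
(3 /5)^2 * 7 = 63 /25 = 2.52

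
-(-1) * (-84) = -84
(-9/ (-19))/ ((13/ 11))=99/ 247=0.40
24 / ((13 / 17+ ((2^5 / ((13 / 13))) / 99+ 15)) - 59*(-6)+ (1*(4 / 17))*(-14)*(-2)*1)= 20196 / 316973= 0.06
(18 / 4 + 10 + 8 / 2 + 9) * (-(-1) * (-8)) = -220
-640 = -640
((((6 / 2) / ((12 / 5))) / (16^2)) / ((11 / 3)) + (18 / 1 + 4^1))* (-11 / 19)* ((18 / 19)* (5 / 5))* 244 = -136054827 / 46208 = -2944.40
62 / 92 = 31 / 46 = 0.67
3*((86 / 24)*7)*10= 1505 / 2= 752.50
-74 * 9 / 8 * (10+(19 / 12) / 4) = -55389 / 64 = -865.45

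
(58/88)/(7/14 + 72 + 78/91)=203/22594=0.01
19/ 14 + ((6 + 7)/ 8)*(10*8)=131.36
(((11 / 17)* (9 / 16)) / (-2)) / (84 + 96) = -11 / 10880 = -0.00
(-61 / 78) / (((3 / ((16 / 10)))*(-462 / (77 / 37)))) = 122 / 64935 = 0.00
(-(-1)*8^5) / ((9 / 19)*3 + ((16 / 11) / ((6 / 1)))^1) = 20545536 / 1043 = 19698.50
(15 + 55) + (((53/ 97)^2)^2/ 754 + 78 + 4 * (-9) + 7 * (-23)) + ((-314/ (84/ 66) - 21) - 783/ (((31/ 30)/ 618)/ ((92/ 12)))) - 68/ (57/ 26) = -2964499039094080752661/ 825644082223506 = -3590529.02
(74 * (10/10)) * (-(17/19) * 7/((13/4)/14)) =-493136/247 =-1996.50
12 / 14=6 / 7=0.86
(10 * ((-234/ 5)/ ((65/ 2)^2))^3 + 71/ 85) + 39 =581162465818/ 14589453125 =39.83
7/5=1.40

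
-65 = -65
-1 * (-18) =18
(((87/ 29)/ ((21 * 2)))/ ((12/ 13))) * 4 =13/ 42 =0.31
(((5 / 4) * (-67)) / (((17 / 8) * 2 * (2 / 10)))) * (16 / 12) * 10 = -67000 / 51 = -1313.73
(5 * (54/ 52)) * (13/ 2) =135/ 4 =33.75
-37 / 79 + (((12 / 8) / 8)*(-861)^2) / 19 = 175681829 / 24016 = 7315.20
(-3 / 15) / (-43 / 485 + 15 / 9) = -291 / 2296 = -0.13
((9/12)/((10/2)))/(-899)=-3/17980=-0.00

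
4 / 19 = 0.21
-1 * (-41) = 41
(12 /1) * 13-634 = -478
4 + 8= 12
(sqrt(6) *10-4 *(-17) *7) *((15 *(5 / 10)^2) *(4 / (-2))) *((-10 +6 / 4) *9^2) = 103275 *sqrt(6) / 2 +2457945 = 2584430.53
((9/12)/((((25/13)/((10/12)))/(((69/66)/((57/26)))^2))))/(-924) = -0.00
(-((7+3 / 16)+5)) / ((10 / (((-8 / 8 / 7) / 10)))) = 39 / 2240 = 0.02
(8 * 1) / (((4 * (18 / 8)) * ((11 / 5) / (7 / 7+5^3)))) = 560 / 11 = 50.91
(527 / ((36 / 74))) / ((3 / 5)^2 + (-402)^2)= 487475 / 72721962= 0.01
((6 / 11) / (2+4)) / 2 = 1 / 22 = 0.05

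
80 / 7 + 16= 192 / 7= 27.43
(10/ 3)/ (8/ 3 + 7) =10/ 29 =0.34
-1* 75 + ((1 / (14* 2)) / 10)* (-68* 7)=-767 / 10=-76.70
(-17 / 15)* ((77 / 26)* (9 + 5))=-9163 / 195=-46.99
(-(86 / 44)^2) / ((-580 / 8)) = 1849 / 35090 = 0.05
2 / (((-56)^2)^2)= 1 / 4917248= 0.00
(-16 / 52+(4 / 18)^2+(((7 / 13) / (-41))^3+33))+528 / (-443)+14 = 247489618016548 / 5433383657871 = 45.55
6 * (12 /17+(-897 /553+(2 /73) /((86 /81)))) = -157648356 /29509739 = -5.34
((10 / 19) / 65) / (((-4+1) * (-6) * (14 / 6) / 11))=11 / 5187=0.00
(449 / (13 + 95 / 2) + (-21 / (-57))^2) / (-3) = -330107 / 131043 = -2.52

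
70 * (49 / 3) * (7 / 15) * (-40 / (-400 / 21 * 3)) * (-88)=-1479016 / 45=-32867.02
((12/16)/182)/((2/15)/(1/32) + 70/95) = 855/1038128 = 0.00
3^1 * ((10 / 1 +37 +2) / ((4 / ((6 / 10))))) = 441 / 20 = 22.05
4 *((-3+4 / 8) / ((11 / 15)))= -150 / 11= -13.64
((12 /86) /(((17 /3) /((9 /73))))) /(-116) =-81 /3095054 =-0.00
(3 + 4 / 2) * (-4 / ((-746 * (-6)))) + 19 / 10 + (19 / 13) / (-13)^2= 46813177 / 24584430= 1.90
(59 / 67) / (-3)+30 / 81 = 0.08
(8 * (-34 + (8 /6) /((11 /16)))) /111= -8464 /3663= -2.31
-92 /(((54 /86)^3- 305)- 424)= 1828661 /14485230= 0.13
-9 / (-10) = 9 / 10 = 0.90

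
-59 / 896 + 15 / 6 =2181 / 896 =2.43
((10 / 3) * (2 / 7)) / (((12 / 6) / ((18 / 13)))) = 60 / 91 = 0.66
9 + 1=10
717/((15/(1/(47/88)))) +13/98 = 2064191/23030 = 89.63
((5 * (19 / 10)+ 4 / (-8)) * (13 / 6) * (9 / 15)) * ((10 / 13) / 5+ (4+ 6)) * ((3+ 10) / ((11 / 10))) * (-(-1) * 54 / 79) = 75816 / 79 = 959.70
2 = 2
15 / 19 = 0.79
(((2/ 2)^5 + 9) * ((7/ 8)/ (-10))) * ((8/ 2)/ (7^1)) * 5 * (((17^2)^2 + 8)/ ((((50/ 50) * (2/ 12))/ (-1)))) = 1252935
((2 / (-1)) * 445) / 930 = -0.96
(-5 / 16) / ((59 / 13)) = -0.07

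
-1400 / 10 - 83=-223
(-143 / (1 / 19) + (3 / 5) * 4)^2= 184226329 / 25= 7369053.16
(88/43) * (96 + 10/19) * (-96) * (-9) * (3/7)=59761152/817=73147.06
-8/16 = -1/2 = -0.50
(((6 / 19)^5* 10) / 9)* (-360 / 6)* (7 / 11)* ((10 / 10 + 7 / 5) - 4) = 5806080 / 27237089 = 0.21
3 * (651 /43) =1953 /43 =45.42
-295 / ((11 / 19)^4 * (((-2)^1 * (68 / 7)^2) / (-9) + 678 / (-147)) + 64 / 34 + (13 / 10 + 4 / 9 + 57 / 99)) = -10568062208550 / 216388650607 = -48.84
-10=-10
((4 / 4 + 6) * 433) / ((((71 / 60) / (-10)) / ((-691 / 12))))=104721050 / 71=1474944.37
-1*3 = -3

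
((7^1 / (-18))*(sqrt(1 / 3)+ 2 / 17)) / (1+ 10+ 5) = -7*sqrt(3) / 864- 7 / 2448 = -0.02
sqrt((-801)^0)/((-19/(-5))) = 0.26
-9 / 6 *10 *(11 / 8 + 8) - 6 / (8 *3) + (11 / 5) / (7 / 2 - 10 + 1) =-141.28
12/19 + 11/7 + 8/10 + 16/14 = 2757/665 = 4.15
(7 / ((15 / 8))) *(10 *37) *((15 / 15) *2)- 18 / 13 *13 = 8234 / 3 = 2744.67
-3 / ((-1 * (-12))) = -1 / 4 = -0.25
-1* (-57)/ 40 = 57/ 40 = 1.42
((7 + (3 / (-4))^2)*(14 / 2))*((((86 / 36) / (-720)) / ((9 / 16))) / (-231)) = 473 / 349920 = 0.00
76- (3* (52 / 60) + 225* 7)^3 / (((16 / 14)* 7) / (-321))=157545404070.11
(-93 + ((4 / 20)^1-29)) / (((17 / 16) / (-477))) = 54681.04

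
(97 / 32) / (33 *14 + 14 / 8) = 97 / 14840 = 0.01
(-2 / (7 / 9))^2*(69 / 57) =7452 / 931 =8.00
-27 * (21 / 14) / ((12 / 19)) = -513 / 8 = -64.12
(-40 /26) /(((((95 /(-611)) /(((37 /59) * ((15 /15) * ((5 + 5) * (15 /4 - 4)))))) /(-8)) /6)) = 834720 /1121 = 744.62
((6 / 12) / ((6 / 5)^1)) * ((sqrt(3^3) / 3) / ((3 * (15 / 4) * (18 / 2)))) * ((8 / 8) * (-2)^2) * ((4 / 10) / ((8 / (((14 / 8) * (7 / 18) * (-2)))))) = -49 * sqrt(3) / 43740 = -0.00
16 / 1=16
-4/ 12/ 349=-1/ 1047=-0.00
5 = 5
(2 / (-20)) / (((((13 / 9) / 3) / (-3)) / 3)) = 243 / 130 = 1.87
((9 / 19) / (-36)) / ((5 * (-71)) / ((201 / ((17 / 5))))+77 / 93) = 6231 / 2451608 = 0.00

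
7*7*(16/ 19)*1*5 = 206.32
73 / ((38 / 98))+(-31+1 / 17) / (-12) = 369851 / 1938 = 190.84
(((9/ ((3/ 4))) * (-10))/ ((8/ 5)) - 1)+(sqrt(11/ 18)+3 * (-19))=-133+sqrt(22)/ 6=-132.22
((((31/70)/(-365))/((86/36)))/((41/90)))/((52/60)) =-15066/11711609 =-0.00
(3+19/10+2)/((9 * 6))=23/180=0.13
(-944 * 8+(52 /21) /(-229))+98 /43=-1561186378 /206787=-7549.73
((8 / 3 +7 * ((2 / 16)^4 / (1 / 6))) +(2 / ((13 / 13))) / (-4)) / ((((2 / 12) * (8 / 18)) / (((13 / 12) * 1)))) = 521625 / 16384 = 31.84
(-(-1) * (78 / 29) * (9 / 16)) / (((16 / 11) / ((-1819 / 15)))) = -2341053 / 18560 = -126.13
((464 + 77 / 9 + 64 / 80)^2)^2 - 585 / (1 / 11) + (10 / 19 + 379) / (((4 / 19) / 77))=823495264150542679 / 16402500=50205472589.58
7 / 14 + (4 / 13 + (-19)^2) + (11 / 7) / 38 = 361.85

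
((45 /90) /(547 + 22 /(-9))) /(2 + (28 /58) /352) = 88 /191815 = 0.00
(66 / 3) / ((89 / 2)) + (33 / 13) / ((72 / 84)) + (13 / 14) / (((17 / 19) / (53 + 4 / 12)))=48579569 / 826098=58.81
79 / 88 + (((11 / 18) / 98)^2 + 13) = 475701857 / 34228656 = 13.90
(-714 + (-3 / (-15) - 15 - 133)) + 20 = -4209 / 5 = -841.80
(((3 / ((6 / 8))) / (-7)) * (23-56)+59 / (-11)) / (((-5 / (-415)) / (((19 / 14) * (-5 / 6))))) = -8192515 / 6468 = -1266.62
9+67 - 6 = 70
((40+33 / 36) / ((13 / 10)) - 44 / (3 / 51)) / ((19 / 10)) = -279445 / 741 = -377.12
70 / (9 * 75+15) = 7 / 69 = 0.10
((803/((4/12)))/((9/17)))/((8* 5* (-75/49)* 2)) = -668899/18000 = -37.16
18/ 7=2.57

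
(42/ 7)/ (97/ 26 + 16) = 52/ 171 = 0.30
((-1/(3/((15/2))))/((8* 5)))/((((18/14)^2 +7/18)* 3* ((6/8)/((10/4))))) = -245/7204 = -0.03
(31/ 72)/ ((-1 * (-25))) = 31/ 1800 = 0.02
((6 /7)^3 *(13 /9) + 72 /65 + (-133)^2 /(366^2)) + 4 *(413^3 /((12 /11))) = 771420607851442091 /2986549020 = 258298324.48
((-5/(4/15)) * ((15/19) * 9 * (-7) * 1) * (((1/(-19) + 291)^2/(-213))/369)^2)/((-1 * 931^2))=-29182477486208000/23382785570792276853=-0.00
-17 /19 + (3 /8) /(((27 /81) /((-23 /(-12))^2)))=7875 /2432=3.24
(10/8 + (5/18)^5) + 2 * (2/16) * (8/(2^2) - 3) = 1892693/1889568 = 1.00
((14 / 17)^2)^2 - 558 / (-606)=11647469 / 8435621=1.38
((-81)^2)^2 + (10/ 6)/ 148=19112744129/ 444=43046721.01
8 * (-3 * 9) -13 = -229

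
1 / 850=0.00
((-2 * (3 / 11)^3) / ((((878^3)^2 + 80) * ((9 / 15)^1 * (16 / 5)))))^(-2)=293754992873788953094168092032450964373504 / 625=470007988598062324950668900000000000000.00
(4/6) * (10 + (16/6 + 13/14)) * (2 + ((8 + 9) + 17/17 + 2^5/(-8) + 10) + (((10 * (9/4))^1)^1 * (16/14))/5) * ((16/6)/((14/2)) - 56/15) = -946.25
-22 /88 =-1 /4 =-0.25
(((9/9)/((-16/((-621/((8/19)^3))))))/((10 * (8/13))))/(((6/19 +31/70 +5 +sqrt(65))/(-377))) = 21264776184020733/3690870800384 - 1846334529621855 * sqrt(65)/1845435400192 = -2304.73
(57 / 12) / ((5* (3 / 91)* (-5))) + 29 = 6971 / 300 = 23.24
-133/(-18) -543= -9641/18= -535.61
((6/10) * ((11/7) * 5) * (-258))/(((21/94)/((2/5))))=-533544/245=-2177.73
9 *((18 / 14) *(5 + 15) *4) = 6480 / 7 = 925.71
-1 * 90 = -90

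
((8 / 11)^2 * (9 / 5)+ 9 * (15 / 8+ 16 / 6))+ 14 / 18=1855867 / 43560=42.60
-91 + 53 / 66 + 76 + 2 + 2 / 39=-10421 / 858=-12.15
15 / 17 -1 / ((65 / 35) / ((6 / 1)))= -519 / 221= -2.35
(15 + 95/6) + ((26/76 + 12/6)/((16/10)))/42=131375/4256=30.87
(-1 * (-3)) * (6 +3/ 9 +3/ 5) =104/ 5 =20.80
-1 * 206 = -206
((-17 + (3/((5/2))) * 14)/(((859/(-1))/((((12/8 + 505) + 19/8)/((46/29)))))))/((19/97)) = 497901/1305680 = 0.38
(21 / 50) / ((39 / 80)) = 0.86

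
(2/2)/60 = 1/60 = 0.02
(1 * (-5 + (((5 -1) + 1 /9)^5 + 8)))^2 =1386143.61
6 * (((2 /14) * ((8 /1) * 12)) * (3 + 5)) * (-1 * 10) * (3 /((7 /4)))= -552960 /49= -11284.90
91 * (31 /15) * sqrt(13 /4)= 2821 * sqrt(13) /30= 339.04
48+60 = 108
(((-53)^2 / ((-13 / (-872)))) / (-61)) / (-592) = 306181 / 58682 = 5.22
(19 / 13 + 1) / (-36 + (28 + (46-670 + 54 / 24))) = -128 / 32747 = -0.00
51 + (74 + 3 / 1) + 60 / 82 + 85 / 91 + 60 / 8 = 1023531 / 7462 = 137.17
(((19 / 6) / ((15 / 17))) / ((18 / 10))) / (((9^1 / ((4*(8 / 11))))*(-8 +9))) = 5168 / 8019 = 0.64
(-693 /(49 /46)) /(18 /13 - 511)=1.28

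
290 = 290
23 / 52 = 0.44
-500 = -500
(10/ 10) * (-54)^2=2916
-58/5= -11.60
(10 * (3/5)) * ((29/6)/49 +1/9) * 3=185/49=3.78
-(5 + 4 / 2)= -7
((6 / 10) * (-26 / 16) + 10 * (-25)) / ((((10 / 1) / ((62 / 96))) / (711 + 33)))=-12059.35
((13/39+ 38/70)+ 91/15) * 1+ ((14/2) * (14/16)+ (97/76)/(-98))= 243081/18620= 13.05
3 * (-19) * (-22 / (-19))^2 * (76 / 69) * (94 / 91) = -181984 / 2093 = -86.95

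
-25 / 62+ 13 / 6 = 164 / 93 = 1.76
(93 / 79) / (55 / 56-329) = -1736 / 483717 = -0.00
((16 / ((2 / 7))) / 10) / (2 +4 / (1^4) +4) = 14 / 25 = 0.56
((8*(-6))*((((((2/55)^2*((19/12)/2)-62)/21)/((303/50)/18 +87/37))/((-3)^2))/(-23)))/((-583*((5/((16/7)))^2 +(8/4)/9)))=341077172224/3909559688498387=0.00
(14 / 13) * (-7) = -98 / 13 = -7.54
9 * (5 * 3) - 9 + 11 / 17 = 2153 / 17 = 126.65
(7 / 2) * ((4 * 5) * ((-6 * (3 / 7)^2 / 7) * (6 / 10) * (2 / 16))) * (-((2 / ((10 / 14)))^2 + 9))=34101 / 2450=13.92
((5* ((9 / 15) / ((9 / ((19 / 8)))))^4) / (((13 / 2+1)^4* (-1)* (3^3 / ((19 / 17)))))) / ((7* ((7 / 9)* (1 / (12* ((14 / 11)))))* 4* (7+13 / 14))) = -2476099 / 680933385000000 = -0.00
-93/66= -31/22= -1.41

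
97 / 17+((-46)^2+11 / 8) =288739 / 136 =2123.08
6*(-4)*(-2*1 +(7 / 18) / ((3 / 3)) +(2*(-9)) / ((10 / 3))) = 2524 / 15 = 168.27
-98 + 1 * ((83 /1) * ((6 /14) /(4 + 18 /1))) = -14843 /154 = -96.38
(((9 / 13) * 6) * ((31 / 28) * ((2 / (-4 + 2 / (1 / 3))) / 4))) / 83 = 837 / 60424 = 0.01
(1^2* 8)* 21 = 168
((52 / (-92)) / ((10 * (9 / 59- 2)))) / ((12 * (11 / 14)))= 0.00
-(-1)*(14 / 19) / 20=7 / 190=0.04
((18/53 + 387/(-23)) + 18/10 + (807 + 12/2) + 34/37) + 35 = 188131932/225515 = 834.23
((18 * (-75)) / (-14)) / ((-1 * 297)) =-25 / 77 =-0.32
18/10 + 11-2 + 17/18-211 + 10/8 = -35641/180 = -198.01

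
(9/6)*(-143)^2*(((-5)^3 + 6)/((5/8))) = -29201172/5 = -5840234.40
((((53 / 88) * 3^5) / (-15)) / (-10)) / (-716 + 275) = -477 / 215600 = -0.00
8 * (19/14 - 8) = -53.14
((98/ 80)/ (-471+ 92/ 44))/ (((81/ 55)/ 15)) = -29645/ 1114128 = -0.03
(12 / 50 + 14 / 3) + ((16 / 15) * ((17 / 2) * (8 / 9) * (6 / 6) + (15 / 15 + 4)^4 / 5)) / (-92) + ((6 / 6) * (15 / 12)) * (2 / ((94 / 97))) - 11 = -14740667 / 2918700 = -5.05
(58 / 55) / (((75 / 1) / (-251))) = -14558 / 4125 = -3.53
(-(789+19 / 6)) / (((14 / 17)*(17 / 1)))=-679 / 12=-56.58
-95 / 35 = -19 / 7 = -2.71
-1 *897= -897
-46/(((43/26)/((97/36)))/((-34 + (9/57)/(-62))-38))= 820001819/151962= 5396.10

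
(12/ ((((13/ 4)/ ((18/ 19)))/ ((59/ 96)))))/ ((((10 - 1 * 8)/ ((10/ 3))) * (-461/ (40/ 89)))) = -35400/ 10134163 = -0.00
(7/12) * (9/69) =7/92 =0.08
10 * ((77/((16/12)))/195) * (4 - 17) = -77/2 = -38.50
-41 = -41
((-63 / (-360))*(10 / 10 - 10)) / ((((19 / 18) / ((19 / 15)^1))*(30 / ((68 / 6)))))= -357 / 500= -0.71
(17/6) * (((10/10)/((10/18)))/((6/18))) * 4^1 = 306/5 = 61.20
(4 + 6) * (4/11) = 40/11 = 3.64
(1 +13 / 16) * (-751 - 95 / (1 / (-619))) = 841783 / 8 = 105222.88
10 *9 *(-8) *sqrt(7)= -1904.94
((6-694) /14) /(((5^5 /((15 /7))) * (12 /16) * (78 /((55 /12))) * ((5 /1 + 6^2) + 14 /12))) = -344 /5494125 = -0.00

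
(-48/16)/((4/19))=-14.25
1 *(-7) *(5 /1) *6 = -210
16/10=8/5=1.60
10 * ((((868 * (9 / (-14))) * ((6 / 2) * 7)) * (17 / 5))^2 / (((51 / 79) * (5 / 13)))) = 1598214598344 / 25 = 63928583933.76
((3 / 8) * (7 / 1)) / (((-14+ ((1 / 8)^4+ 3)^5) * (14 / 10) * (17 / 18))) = 7782220156096217088 / 898052337619435309469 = 0.01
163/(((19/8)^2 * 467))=10432/168587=0.06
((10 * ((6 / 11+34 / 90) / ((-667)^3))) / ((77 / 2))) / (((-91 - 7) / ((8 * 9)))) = 7312 / 12315640187389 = 0.00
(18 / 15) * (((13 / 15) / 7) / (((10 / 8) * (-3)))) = -104 / 2625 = -0.04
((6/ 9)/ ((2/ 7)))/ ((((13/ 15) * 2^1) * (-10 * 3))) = -7/ 156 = -0.04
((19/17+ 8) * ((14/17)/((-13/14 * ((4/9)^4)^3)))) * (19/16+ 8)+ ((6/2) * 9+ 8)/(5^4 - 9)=-1250645.21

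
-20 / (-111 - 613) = 0.03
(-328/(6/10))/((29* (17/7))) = -11480/1479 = -7.76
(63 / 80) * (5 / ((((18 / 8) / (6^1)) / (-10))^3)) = -224000 / 3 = -74666.67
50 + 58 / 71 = 3608 / 71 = 50.82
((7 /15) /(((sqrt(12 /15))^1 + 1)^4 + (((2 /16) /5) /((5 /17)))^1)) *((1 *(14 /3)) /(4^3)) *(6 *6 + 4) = 71050 /8829 - 31360 *sqrt(5) /8829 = 0.10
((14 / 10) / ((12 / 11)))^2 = 5929 / 3600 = 1.65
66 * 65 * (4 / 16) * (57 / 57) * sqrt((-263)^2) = 564135 / 2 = 282067.50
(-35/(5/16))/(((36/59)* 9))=-1652/81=-20.40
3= 3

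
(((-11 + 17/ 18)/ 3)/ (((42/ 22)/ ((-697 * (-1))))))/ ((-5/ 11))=15264997/ 5670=2692.24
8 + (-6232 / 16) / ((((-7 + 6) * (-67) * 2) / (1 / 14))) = 29237 / 3752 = 7.79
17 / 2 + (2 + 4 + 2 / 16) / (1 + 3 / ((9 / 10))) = 1031 / 104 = 9.91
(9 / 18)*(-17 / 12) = -17 / 24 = -0.71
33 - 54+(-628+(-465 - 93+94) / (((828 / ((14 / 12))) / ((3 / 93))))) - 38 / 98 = -612586714 / 943299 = -649.41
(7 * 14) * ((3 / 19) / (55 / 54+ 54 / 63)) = 111132 / 13471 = 8.25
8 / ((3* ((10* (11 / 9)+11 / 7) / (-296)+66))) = 49728 / 1229899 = 0.04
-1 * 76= -76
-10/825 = -0.01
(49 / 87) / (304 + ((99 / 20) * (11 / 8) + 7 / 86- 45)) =337120 / 159149709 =0.00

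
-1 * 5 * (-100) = 500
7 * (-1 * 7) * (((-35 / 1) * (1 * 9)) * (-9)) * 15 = -2083725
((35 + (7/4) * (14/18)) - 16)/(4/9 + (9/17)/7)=87227/2228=39.15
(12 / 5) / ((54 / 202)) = 404 / 45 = 8.98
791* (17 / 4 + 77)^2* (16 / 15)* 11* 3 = 183808625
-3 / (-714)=1 / 238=0.00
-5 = -5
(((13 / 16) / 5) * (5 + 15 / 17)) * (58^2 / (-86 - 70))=-4205 / 204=-20.61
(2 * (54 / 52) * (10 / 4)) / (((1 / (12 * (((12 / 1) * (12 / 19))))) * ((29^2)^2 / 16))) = 1866240 / 174698407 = 0.01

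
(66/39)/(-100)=-11/650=-0.02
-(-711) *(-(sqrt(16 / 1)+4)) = -5688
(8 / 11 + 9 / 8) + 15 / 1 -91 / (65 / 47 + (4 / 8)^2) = -1050223 / 27016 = -38.87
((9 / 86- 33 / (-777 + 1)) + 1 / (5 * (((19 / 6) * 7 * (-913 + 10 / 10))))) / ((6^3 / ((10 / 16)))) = 31023157 / 72853288704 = 0.00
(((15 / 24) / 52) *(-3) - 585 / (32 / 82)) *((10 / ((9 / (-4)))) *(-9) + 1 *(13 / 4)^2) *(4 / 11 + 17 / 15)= -639049325 / 5632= -113467.56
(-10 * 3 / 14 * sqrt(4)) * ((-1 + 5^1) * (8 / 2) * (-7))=480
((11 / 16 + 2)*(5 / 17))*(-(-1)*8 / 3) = 215 / 102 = 2.11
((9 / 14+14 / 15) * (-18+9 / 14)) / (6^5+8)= -26811 / 7628320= -0.00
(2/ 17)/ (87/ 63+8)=42/ 3349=0.01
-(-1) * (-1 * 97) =-97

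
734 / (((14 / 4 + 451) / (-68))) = -109.82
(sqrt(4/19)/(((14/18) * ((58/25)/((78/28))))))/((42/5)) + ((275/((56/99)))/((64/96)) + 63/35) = 14625 * sqrt(19)/755972 + 409383/560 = 731.13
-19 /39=-0.49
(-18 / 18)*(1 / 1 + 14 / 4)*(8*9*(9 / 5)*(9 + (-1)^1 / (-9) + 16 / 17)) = -498312 / 85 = -5862.49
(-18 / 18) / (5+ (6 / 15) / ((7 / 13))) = -0.17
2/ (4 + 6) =1/ 5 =0.20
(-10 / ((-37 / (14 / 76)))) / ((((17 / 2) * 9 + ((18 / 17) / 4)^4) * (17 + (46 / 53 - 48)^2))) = 3753767824 / 12911836114515609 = 0.00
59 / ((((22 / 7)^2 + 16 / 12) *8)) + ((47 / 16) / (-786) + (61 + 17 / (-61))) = 19398316273 / 316060032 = 61.38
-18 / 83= -0.22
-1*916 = -916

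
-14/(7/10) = -20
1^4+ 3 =4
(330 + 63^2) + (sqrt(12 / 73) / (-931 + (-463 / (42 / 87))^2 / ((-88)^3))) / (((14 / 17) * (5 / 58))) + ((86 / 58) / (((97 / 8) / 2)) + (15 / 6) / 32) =774015665 / 180032 - 18814078976 * sqrt(219) / 45454387685365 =4299.32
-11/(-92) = 11/92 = 0.12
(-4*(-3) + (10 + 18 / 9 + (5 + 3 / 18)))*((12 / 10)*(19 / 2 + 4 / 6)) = 2135 / 6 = 355.83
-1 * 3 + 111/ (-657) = -694/ 219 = -3.17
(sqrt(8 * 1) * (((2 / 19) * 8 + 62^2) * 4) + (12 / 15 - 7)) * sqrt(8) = 2337664 / 19 - 62 * sqrt(2) / 5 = 123017.41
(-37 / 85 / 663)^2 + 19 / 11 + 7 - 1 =269950327184 / 34934746275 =7.73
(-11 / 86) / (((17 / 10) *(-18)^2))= -55 / 236844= -0.00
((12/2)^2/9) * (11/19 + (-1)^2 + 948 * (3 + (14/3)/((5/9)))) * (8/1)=32858688/95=345880.93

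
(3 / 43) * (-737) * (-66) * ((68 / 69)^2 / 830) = 37486768 / 9440005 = 3.97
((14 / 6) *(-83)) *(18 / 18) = -581 / 3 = -193.67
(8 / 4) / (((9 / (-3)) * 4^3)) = -1 / 96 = -0.01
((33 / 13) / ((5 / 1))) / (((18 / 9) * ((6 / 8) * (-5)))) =-22 / 325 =-0.07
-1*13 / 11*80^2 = -83200 / 11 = -7563.64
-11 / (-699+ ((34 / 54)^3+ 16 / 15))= 1082565 / 68662544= 0.02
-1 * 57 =-57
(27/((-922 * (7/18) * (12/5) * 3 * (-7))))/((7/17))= 2295/632492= 0.00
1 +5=6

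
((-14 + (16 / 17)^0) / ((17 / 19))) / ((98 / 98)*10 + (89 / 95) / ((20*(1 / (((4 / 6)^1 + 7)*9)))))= -1.10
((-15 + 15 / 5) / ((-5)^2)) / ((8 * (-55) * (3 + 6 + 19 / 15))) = 9 / 84700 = 0.00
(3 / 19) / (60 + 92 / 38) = 3 / 1186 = 0.00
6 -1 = 5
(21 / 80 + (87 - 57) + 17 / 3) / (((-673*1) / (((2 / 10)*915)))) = -526003 / 53840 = -9.77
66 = 66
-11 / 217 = -0.05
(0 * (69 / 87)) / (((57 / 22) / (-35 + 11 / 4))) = 0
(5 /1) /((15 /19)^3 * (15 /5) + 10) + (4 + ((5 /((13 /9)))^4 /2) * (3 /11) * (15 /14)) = 38673788733 /1521844324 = 25.41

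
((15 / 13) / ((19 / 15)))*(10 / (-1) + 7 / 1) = -675 / 247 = -2.73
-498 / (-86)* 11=2739 / 43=63.70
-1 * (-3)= 3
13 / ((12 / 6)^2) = 13 / 4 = 3.25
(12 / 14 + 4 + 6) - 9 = 13 / 7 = 1.86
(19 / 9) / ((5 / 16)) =304 / 45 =6.76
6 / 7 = 0.86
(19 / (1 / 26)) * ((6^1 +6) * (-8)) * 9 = -426816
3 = 3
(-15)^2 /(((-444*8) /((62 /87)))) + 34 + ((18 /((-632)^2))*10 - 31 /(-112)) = 34.23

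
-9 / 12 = -3 / 4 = -0.75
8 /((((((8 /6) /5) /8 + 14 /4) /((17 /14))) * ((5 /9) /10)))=18360 /371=49.49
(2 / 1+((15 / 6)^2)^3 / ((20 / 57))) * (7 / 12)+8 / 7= 8777789 / 21504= 408.19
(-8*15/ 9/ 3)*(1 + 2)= -40/ 3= -13.33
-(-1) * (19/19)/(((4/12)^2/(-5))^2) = 2025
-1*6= -6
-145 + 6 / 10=-722 / 5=-144.40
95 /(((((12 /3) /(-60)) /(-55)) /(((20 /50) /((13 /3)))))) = 94050 /13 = 7234.62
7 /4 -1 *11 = -37 /4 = -9.25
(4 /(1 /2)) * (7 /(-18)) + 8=44 /9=4.89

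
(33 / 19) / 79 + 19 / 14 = 28981 / 21014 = 1.38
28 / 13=2.15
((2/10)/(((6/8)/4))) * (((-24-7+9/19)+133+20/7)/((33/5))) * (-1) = -224144/13167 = -17.02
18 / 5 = 3.60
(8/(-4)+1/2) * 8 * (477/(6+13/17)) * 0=0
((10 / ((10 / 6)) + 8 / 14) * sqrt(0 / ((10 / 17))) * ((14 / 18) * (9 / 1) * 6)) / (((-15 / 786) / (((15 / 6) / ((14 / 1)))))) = 0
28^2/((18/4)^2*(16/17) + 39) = 1904/141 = 13.50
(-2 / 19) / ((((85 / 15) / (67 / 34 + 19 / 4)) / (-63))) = 86373 / 10982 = 7.86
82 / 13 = 6.31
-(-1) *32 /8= 4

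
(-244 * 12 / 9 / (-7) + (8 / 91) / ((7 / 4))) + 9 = 106111 / 1911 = 55.53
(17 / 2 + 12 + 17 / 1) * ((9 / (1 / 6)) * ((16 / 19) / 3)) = 10800 / 19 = 568.42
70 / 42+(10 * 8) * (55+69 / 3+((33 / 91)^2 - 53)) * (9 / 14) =225052955 / 173901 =1294.14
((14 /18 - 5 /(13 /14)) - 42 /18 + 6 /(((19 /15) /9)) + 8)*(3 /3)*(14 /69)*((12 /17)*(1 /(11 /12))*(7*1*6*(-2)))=-609174272 /1062347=-573.42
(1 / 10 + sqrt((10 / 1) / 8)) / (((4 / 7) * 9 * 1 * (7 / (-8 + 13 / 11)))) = -25 * sqrt(5) / 264 - 5 / 264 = -0.23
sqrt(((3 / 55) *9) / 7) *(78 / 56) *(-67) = -7839 *sqrt(1155) / 10780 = -24.71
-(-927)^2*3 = -2577987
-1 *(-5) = 5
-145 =-145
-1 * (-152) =152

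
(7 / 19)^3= 343 / 6859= 0.05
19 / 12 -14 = -149 / 12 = -12.42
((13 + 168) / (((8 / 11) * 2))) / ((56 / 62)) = 61721 / 448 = 137.77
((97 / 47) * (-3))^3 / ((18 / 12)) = -16428114 / 103823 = -158.23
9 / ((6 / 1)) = 3 / 2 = 1.50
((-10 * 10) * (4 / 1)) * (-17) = 6800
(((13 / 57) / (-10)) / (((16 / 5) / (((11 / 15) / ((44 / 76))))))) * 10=-13 / 144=-0.09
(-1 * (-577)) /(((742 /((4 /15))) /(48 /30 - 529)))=-109.37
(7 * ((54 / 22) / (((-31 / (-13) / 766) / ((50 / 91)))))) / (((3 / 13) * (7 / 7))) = 13141.06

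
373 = 373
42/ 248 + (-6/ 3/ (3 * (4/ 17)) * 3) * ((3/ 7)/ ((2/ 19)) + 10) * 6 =-622767/ 868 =-717.47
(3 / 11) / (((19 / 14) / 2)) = 84 / 209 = 0.40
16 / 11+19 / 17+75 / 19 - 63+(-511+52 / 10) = -9988912 / 17765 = -562.28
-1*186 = -186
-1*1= -1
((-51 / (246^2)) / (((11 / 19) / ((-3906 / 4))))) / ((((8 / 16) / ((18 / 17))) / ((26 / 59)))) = 1447173 / 1090969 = 1.33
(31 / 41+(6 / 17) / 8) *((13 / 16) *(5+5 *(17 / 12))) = 7.86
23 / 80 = 0.29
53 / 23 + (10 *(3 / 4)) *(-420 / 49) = -9979 / 161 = -61.98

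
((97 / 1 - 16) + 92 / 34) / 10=1423 / 170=8.37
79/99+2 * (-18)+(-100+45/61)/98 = -3061825/84546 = -36.21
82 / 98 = 41 / 49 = 0.84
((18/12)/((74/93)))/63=31/1036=0.03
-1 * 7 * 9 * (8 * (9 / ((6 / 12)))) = -9072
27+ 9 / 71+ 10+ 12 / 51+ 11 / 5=238757 / 6035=39.56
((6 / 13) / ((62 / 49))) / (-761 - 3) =-147 / 307892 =-0.00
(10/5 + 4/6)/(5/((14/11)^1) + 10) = 112/585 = 0.19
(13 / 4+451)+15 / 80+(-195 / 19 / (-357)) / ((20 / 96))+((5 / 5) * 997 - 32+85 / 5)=51969555 / 36176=1436.58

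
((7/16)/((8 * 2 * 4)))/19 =7/19456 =0.00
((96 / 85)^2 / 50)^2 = 21233664 / 32625390625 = 0.00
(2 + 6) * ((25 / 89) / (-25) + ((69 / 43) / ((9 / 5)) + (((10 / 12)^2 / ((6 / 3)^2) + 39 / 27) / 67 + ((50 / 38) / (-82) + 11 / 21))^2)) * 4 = 12321023361175173515 / 331019873877747096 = 37.22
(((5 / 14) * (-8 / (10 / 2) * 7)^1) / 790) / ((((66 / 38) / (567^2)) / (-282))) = 264294.29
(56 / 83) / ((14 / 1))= 4 / 83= 0.05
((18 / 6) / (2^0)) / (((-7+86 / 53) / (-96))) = 5088 / 95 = 53.56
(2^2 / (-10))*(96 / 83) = -192 / 415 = -0.46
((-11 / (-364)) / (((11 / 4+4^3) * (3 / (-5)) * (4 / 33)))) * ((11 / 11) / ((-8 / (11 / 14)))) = 6655 / 10885056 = 0.00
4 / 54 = 2 / 27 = 0.07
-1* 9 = -9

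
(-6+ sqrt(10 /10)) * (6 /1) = -30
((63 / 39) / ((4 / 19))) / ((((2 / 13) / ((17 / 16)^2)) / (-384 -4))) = -11185167 / 512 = -21846.03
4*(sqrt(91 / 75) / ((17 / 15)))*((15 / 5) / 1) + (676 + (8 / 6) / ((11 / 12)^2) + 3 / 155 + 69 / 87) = 690.06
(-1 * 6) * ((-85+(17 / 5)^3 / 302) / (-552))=-3203837 / 3473000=-0.92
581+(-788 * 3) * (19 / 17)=-35039 / 17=-2061.12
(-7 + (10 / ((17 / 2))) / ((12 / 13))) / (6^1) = -146 / 153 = -0.95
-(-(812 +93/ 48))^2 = -169598529/ 256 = -662494.25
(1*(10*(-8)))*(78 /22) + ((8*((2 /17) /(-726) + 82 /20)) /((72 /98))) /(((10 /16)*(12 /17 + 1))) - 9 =-593954783 /2368575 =-250.76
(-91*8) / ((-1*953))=728 / 953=0.76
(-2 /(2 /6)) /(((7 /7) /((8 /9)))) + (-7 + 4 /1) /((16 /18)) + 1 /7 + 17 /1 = 1417 /168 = 8.43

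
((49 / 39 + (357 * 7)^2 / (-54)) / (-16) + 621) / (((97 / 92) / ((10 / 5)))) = 225295741 / 15132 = 14888.70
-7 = -7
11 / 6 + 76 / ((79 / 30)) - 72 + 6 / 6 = -19105 / 474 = -40.31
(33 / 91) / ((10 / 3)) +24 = 21939 / 910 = 24.11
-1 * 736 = -736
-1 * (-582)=582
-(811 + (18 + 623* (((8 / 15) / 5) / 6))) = -189017 / 225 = -840.08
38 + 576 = 614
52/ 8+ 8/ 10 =7.30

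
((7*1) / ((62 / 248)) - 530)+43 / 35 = -17527 / 35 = -500.77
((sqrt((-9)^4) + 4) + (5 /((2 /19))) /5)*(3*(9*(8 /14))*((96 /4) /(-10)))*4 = -13996.80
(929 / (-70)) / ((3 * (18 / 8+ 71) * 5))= -1858 / 153825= -0.01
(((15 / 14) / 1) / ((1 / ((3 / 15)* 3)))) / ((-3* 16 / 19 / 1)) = -57 / 224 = -0.25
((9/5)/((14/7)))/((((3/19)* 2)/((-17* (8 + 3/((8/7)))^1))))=-514.78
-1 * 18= -18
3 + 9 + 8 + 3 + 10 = 33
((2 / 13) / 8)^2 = 1 / 2704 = 0.00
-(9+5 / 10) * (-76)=722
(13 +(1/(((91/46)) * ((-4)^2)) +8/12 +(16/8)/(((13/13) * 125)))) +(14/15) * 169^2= 2427028931/91000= 26670.65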